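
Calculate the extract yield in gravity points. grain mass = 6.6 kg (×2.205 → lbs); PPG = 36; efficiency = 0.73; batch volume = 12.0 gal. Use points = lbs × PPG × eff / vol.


lbs = 6.6 × 2.205 = 14.5530
points = 14.5530 × 36 × 0.73 / 12.0

31.8711 points


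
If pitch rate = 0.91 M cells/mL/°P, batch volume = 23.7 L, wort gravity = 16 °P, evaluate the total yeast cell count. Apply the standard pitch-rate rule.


cells (billions) = rate · V_L · °P
cells = 0.91 · 23.7 · 16

345.0720 billion cells


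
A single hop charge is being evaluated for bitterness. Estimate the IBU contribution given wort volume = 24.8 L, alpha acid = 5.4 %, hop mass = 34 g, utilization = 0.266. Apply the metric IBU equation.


IBU = (α/100)·mass·U·1000 / V
IBU = (5.4/100)·34·0.266·1000 / 24.8

19.6926 IBU


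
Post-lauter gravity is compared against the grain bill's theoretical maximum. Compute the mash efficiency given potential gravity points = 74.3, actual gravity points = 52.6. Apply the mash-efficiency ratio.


efficiency = actual / potential × 100
efficiency = 52.6 / 74.3 × 100

70.7941 %


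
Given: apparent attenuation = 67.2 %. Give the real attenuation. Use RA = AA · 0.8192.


RA = 67.2 · 0.8192

55.0502 %


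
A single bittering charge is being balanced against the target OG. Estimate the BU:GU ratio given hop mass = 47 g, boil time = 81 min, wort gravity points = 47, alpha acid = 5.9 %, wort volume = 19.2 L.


U = 1.65·0.000125^(GP/1000)·(1−e^(−0.04t))/4.15;  IBU = (α/100)·m·U·1000/V;  BU:GU = IBU/GP
U = 1.65·0.000125^(47/1000)·(1−e^(−0.04·81))/4.15 = 0.2504
IBU = (5.9/100)·47·0.2504·1000/19.2 = 36.1650
BU:GU = 36.1650/47

0.7695


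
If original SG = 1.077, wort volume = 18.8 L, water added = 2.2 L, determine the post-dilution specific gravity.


SG_new = 1 + (SG_old − 1)·V_old/(V_old + V_water)
pts = (1.077 − 1)·1000·18.8/(18.8 + 2.2) = 68.9333
SG_new = 1 + 68.9333/1000

1.0689


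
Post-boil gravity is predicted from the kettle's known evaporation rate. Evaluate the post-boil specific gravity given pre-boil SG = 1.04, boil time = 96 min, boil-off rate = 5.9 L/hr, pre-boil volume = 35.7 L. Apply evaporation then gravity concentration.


V_post = V_pre − rate·(t/60);  SG_post = 1 + (SG_pre−1)·V_pre/V_post
V_post = 35.7 − 5.9·(96/60) = 26.2600
SG_post = 1 + (1.04 − 1)·35.7/26.2600

1.0544


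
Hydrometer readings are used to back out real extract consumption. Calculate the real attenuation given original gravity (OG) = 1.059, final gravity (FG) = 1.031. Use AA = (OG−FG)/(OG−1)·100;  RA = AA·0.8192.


AA = (1.059 − 1.031)/(1.059 − 1)·100 = 47.4576
RA = 47.4576·0.8192

38.8773 %


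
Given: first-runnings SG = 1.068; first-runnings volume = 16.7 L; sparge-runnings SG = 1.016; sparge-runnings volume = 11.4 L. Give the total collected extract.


total = Σ (SG_i − 1)·1000·V_i
first = (1.068 − 1)·1000·16.7 = 1135.6000
sparge = (1.016 − 1)·1000·11.4 = 182.4000
total = 1135.6000 + 182.4000

1318.0000 gravity·L


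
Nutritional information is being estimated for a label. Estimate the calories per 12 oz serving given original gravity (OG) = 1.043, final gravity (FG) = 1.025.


ABW = (OG−FG)·131.25·0.79/FG;  °P = 259 − 259/SG (for OG→OE and FG→AE);  RE = 0.1808·OE + 0.8192·AE;  Cal = (6.9·ABW + 4·(RE−0.1))·FG·3.55
ABW = (1.043 − 1.025)·131.25·0.79/1.025 = 1.8209
OE = 259 − 259/1.043 = 10.6779 °P
AE = 259 − 259/1.025 = 6.3171 °P
RE = 0.1808·10.6779 + 0.8192·6.3171 = 7.1055 °P
Cal = (6.9·1.8209 + 4·(7.1055−0.1))·1.025·3.55

147.6819 kcal


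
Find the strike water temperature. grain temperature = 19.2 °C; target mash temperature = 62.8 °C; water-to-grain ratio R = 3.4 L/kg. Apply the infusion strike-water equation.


T_strike = (0.41/R)·(T_mash − T_grain) + T_mash
T_strike = (0.41/3.4)·(62.8 − 19.2) + 62.8

68.0576 °C


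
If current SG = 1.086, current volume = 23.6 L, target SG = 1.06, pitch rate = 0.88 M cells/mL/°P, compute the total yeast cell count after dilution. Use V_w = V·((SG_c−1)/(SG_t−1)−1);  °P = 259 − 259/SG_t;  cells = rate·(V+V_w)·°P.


V_w = 23.6·((1.086−1)/(1.06−1)−1) = 10.2267
V_final = 23.6 + 10.2267 = 33.8267
°P = 259 − 259/1.06 = 14.6604
cells = 0.88·33.8267·14.6604

436.4023 billion cells


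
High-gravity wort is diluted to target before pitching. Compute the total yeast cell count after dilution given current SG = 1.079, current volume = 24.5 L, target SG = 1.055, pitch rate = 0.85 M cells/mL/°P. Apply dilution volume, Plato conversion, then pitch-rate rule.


V_w = V·((SG_c−1)/(SG_t−1)−1);  °P = 259 − 259/SG_t;  cells = rate·(V+V_w)·°P
V_w = 24.5·((1.079−1)/(1.055−1)−1) = 10.6909
V_final = 24.5 + 10.6909 = 35.1909
°P = 259 − 259/1.055 = 13.5024
cells = 0.85·35.1909·13.5024

403.8866 billion cells


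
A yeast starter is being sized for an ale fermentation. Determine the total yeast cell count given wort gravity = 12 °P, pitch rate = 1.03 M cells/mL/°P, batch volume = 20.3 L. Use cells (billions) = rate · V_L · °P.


cells = 1.03 · 20.3 · 12

250.9080 billion cells


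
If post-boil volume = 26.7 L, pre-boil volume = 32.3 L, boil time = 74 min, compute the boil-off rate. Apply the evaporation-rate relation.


rate = (V_pre − V_post) / (t_min/60)
rate = (32.3 − 26.7) / (74/60)

4.5405 L/hr


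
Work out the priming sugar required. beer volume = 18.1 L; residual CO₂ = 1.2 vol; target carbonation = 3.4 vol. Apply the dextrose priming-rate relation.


sugar = (target − residual)·4.0·V
sugar = (3.4 − 1.2)·4.0·18.1

159.2800 g


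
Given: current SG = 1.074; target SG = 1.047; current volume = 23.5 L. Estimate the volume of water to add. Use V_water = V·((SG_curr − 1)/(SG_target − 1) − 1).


V_water = 23.5·((1.074 − 1)/(1.047 − 1) − 1)

13.5000 L


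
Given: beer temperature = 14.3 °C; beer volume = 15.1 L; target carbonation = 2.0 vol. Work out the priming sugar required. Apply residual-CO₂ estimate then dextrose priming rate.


residual = 14.695·(0.01821 + 0.09011·e^(−0.04·T));  sugar = (target − residual)·4.0·V
residual = 14.695·(0.01821 + 0.09011·e^(−0.04·14.3)) = 1.0149
sugar = (2.0 − 1.0149)·4.0·15.1

59.4970 g


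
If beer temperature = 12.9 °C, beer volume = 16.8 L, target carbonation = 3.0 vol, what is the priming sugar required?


residual = 14.695·(0.01821 + 0.09011·e^(−0.04·T));  sugar = (target − residual)·4.0·V
residual = 14.695·(0.01821 + 0.09011·e^(−0.04·12.9)) = 1.0580
sugar = (3.0 − 1.0580)·4.0·16.8

130.5027 g


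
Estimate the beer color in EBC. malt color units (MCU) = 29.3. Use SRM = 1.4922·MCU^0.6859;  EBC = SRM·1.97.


SRM = 1.4922·29.3^0.6859 = 15.1339
EBC = 15.1339·1.97

29.8138 EBC


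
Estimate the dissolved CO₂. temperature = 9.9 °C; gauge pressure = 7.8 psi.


vols = (P + 14.695)·(0.01821 + 0.09011·e^(−0.04·T))
vols = (7.8 + 14.695)·(0.01821 + 0.09011·e^(−0.04·9.9))

1.7738 volumes


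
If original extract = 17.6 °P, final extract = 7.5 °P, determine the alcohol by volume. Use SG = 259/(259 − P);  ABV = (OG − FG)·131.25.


OG = 259/(259 − 17.6) = 1.0729
FG = 259/(259 − 7.5) = 1.0298
ABV = (1.0729 − 1.0298)·131.25

5.6552 % ABV


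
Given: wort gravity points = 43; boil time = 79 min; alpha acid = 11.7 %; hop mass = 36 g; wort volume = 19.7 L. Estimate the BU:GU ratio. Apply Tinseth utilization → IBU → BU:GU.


U = 1.65·0.000125^(GP/1000)·(1−e^(−0.04t))/4.15;  IBU = (α/100)·m·U·1000/V;  BU:GU = IBU/GP
U = 1.65·0.000125^(43/1000)·(1−e^(−0.04·79))/4.15 = 0.2587
IBU = (11.7/100)·36·0.2587·1000/19.7 = 55.3092
BU:GU = 55.3092/43

1.2863


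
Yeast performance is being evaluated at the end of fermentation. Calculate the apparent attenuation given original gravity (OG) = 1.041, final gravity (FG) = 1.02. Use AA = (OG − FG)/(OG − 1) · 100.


AA = (1.041 − 1.02)/(1.041 − 1) · 100

51.2195 %


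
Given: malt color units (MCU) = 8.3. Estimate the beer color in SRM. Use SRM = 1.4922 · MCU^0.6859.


SRM = 1.4922 · 8.3^0.6859

6.3712 SRM


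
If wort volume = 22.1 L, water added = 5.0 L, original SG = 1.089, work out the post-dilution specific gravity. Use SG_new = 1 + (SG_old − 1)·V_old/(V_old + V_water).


pts = (1.089 − 1)·1000·22.1/(22.1 + 5.0) = 72.5793
SG_new = 1 + 72.5793/1000

1.0726


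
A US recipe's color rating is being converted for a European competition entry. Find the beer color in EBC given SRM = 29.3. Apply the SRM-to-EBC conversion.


EBC = SRM · 1.97
EBC = 29.3 · 1.97

57.7210 EBC


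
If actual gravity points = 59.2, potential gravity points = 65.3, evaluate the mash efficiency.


efficiency = actual / potential × 100
efficiency = 59.2 / 65.3 × 100

90.6585 %


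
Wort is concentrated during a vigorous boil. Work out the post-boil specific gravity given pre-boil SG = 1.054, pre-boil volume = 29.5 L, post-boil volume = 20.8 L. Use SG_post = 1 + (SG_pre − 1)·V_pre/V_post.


pts_pre = (1.054 − 1)·1000 = 54.0000
pts_post = 54.0000·29.5/20.8 = 76.5865
SG_post = 1 + 76.5865/1000

1.0766


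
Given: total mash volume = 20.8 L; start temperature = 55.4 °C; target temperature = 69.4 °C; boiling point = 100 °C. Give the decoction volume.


V_dec = V_total·(T_target − T_start)/(T_boil − T_start)
V_dec = 20.8·(69.4 − 55.4)/(100 − 55.4)

6.5291 L


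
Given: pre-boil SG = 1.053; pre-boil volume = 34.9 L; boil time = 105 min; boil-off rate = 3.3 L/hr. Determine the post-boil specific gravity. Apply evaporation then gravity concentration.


V_post = V_pre − rate·(t/60);  SG_post = 1 + (SG_pre−1)·V_pre/V_post
V_post = 34.9 − 3.3·(105/60) = 29.1250
SG_post = 1 + (1.053 − 1)·34.9/29.1250

1.0635


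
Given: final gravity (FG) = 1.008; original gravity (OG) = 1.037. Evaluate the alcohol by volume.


ABV = (OG − FG) · 131.25
ABV = (1.037 − 1.008) · 131.25

3.8062 % ABV


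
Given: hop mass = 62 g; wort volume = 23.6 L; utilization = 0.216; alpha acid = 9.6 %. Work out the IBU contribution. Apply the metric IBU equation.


IBU = (α/100)·mass·U·1000 / V
IBU = (9.6/100)·62·0.216·1000 / 23.6

54.4759 IBU


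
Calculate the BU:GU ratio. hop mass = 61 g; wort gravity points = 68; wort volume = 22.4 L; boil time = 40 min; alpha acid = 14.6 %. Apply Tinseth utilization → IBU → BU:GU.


U = 1.65·0.000125^(GP/1000)·(1−e^(−0.04t))/4.15;  IBU = (α/100)·m·U·1000/V;  BU:GU = IBU/GP
U = 1.65·0.000125^(68/1000)·(1−e^(−0.04·40))/4.15 = 0.1722
IBU = (14.6/100)·61·0.1722·1000/22.4 = 68.4730
BU:GU = 68.4730/68

1.0070


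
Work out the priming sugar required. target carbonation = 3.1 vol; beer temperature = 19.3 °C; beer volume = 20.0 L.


residual = 14.695·(0.01821 + 0.09011·e^(−0.04·T));  sugar = (target − residual)·4.0·V
residual = 14.695·(0.01821 + 0.09011·e^(−0.04·19.3)) = 0.8795
sugar = (3.1 − 0.8795)·4.0·20.0

177.6418 g


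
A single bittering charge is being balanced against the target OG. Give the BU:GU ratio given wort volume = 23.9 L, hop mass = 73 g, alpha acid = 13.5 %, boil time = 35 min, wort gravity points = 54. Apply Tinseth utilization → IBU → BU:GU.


U = 1.65·0.000125^(GP/1000)·(1−e^(−0.04t))/4.15;  IBU = (α/100)·m·U·1000/V;  BU:GU = IBU/GP
U = 1.65·0.000125^(54/1000)·(1−e^(−0.04·35))/4.15 = 0.1844
IBU = (13.5/100)·73·0.1844·1000/23.9 = 76.0248
BU:GU = 76.0248/54

1.4079


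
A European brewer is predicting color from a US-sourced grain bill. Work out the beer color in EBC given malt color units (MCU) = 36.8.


SRM = 1.4922·MCU^0.6859;  EBC = SRM·1.97
SRM = 1.4922·36.8^0.6859 = 17.6947
EBC = 17.6947·1.97

34.8585 EBC


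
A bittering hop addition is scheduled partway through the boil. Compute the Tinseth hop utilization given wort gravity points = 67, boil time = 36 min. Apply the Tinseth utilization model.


U = 1.65·0.000125^(GP/1000) · (1 − e^(−0.04·t))/4.15
bigness = 1.65·0.000125^(67/1000) = 0.9036
boil_factor = (1 − e^(−0.04·36))/4.15 = 0.1839
U = 0.9036 · 0.1839

0.1661


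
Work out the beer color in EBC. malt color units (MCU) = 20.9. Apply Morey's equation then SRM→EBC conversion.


SRM = 1.4922·MCU^0.6859;  EBC = SRM·1.97
SRM = 1.4922·20.9^0.6859 = 12.0037
EBC = 12.0037·1.97

23.6473 EBC


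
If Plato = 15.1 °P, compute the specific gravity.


SG = 259/(259 − P)
SG = 259/(259 − 15.1)

1.0619


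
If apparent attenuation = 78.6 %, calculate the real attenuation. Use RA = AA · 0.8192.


RA = 78.6 · 0.8192

64.3891 %


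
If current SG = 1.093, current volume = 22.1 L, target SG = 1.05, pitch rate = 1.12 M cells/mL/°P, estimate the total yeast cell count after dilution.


V_w = V·((SG_c−1)/(SG_t−1)−1);  °P = 259 − 259/SG_t;  cells = rate·(V+V_w)·°P
V_w = 22.1·((1.093−1)/(1.05−1)−1) = 19.0060
V_final = 22.1 + 19.0060 = 41.1060
°P = 259 − 259/1.05 = 12.3333
cells = 1.12·41.1060·12.3333

567.8109 billion cells


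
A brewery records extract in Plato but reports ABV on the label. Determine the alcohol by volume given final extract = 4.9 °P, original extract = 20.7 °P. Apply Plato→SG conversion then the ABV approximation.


SG = 259/(259 − P);  ABV = (OG − FG)·131.25
OG = 259/(259 − 20.7) = 1.0869
FG = 259/(259 − 4.9) = 1.0193
ABV = (1.0869 − 1.0193)·131.25

8.8701 % ABV


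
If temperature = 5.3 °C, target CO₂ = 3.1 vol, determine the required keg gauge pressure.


psi = vols/(0.01821 + 0.09011·e^(−0.04·T)) − 14.695
psi = 3.1/(0.01821 + 0.09011·e^(−0.04·5.3)) − 14.695

19.3314 psi


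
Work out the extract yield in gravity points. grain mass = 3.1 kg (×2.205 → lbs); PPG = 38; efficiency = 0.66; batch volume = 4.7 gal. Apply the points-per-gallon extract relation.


points = lbs × PPG × eff / vol
lbs = 3.1 × 2.205 = 6.8355
points = 6.8355 × 38 × 0.66 / 4.7

36.4754 points


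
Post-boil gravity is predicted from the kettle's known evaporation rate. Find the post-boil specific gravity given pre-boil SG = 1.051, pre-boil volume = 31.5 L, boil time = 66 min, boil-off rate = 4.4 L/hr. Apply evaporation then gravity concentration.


V_post = V_pre − rate·(t/60);  SG_post = 1 + (SG_pre−1)·V_pre/V_post
V_post = 31.5 − 4.4·(66/60) = 26.6600
SG_post = 1 + (1.051 − 1)·31.5/26.6600

1.0603


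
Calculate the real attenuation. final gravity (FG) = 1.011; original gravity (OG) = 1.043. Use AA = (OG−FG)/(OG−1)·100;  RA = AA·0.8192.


AA = (1.043 − 1.011)/(1.043 − 1)·100 = 74.4186
RA = 74.4186·0.8192

60.9637 %


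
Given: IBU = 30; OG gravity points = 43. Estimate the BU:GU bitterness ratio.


BU:GU = IBU / OG_points
BU:GU = 30 / 43

0.6977


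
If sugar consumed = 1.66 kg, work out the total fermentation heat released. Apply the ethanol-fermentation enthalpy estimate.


Q = m_sugar · 590 kJ/kg
Q = 1.66 · 590

979.4000 kJ


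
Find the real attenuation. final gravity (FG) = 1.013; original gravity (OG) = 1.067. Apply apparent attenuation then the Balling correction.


AA = (OG−FG)/(OG−1)·100;  RA = AA·0.8192
AA = (1.067 − 1.013)/(1.067 − 1)·100 = 80.5970
RA = 80.5970·0.8192

66.0251 %


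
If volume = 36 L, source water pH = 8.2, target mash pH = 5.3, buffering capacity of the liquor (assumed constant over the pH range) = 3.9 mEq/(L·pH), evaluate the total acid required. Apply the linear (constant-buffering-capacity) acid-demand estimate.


acid = buffering capacity · (pH_source − pH_target) · V
acid = 3.9 · (8.2 − 5.3) · 36

407.1600 mEq


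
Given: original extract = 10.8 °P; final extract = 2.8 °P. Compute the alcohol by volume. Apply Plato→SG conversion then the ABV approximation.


SG = 259/(259 − P);  ABV = (OG − FG)·131.25
OG = 259/(259 − 10.8) = 1.0435
FG = 259/(259 − 2.8) = 1.0109
ABV = (1.0435 − 1.0109)·131.25

4.2767 % ABV


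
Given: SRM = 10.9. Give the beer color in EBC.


EBC = SRM · 1.97
EBC = 10.9 · 1.97

21.4730 EBC


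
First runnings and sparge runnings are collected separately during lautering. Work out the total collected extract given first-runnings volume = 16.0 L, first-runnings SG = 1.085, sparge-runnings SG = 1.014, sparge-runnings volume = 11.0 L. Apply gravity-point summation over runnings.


total = Σ (SG_i − 1)·1000·V_i
first = (1.085 − 1)·1000·16.0 = 1360.0000
sparge = (1.014 − 1)·1000·11.0 = 154.0000
total = 1360.0000 + 154.0000

1514.0000 gravity·L


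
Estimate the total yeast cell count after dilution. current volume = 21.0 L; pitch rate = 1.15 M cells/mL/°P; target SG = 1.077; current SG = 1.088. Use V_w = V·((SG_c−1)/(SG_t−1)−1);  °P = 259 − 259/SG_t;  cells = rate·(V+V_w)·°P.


V_w = 21.0·((1.088−1)/(1.077−1)−1) = 3.0000
V_final = 21.0 + 3.0000 = 24.0000
°P = 259 − 259/1.077 = 18.5172
cells = 1.15·24.0000·18.5172

511.0741 billion cells


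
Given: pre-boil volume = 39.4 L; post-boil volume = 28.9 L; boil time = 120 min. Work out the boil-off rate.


rate = (V_pre − V_post) / (t_min/60)
rate = (39.4 − 28.9) / (120/60)

5.2500 L/hr


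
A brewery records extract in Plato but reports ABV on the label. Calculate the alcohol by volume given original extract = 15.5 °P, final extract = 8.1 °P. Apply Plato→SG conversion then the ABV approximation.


SG = 259/(259 − P);  ABV = (OG − FG)·131.25
OG = 259/(259 − 15.5) = 1.0637
FG = 259/(259 − 8.1) = 1.0323
ABV = (1.0637 − 1.0323)·131.25

4.1175 % ABV


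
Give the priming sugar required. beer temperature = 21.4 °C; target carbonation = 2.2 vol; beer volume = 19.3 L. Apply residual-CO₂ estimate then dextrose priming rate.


residual = 14.695·(0.01821 + 0.09011·e^(−0.04·T));  sugar = (target − residual)·4.0·V
residual = 14.695·(0.01821 + 0.09011·e^(−0.04·21.4)) = 0.8302
sugar = (2.2 − 0.8302)·4.0·19.3

105.7502 g


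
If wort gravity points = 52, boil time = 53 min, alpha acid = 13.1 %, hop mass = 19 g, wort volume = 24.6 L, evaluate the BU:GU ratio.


U = 1.65·0.000125^(GP/1000)·(1−e^(−0.04t))/4.15;  IBU = (α/100)·m·U·1000/V;  BU:GU = IBU/GP
U = 1.65·0.000125^(52/1000)·(1−e^(−0.04·53))/4.15 = 0.2193
IBU = (13.1/100)·19·0.2193·1000/24.6 = 22.1836
BU:GU = 22.1836/52

0.4266


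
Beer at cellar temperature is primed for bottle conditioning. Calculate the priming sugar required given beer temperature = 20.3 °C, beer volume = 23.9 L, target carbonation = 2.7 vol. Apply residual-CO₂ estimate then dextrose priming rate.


residual = 14.695·(0.01821 + 0.09011·e^(−0.04·T));  sugar = (target − residual)·4.0·V
residual = 14.695·(0.01821 + 0.09011·e^(−0.04·20.3)) = 0.8555
sugar = (2.7 − 0.8555)·4.0·23.9

176.3356 g


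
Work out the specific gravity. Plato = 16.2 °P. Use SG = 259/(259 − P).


SG = 259/(259 − 16.2)

1.0667


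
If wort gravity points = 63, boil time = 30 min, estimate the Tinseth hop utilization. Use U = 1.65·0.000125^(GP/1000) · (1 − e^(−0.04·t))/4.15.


bigness = 1.65·0.000125^(63/1000) = 0.9367
boil_factor = (1 − e^(−0.04·30))/4.15 = 0.1684
U = 0.9367 · 0.1684

0.1577


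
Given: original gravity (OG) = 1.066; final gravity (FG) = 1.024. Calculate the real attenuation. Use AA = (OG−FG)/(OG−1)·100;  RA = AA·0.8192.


AA = (1.066 − 1.024)/(1.066 − 1)·100 = 63.6364
RA = 63.6364·0.8192

52.1309 %


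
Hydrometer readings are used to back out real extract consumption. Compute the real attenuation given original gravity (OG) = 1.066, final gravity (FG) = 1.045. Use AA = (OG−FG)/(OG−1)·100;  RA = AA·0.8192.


AA = (1.066 − 1.045)/(1.066 − 1)·100 = 31.8182
RA = 31.8182·0.8192

26.0655 %


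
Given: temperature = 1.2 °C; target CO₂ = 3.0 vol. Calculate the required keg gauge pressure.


psi = vols/(0.01821 + 0.09011·e^(−0.04·T)) − 14.695
psi = 3.0/(0.01821 + 0.09011·e^(−0.04·1.2)) − 14.695

14.1243 psi


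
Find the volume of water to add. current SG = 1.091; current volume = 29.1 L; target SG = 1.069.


V_water = V·((SG_curr − 1)/(SG_target − 1) − 1)
V_water = 29.1·((1.091 − 1)/(1.069 − 1) − 1)

9.2783 L


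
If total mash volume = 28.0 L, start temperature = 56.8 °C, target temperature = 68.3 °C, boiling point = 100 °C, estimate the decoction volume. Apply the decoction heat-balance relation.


V_dec = V_total·(T_target − T_start)/(T_boil − T_start)
V_dec = 28.0·(68.3 − 56.8)/(100 − 56.8)

7.4537 L


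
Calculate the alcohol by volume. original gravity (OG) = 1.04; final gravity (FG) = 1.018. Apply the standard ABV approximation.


ABV = (OG − FG) · 131.25
ABV = (1.04 − 1.018) · 131.25

2.8875 % ABV


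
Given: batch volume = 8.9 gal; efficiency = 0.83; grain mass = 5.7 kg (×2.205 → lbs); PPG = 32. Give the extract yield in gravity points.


points = lbs × PPG × eff / vol
lbs = 5.7 × 2.205 = 12.5685
points = 12.5685 × 32 × 0.83 / 8.9

37.5078 points


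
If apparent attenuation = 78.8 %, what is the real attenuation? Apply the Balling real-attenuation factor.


RA = AA · 0.8192
RA = 78.8 · 0.8192

64.5530 %


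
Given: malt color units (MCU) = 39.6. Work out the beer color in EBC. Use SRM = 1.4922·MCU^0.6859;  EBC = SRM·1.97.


SRM = 1.4922·39.6^0.6859 = 18.6074
EBC = 18.6074·1.97

36.6566 EBC


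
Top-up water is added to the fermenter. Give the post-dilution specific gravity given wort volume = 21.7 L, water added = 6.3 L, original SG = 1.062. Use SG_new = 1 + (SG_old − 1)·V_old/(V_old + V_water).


pts = (1.062 − 1)·1000·21.7/(21.7 + 6.3) = 48.0500
SG_new = 1 + 48.0500/1000

1.0481


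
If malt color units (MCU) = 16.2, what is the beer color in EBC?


SRM = 1.4922·MCU^0.6859;  EBC = SRM·1.97
SRM = 1.4922·16.2^0.6859 = 10.0794
EBC = 10.0794·1.97

19.8564 EBC


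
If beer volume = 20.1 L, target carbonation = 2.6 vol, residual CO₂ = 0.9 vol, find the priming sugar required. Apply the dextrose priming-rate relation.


sugar = (target − residual)·4.0·V
sugar = (2.6 − 0.9)·4.0·20.1

136.6800 g


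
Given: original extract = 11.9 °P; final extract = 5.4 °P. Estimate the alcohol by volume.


SG = 259/(259 − P);  ABV = (OG − FG)·131.25
OG = 259/(259 − 11.9) = 1.0482
FG = 259/(259 − 5.4) = 1.0213
ABV = (1.0482 − 1.0213)·131.25

3.5261 % ABV


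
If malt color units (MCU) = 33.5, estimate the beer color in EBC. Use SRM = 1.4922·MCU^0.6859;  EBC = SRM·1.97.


SRM = 1.4922·33.5^0.6859 = 16.5903
EBC = 16.5903·1.97

32.6830 EBC


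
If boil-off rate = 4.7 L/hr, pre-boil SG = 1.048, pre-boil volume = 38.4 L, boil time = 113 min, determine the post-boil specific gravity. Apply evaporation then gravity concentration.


V_post = V_pre − rate·(t/60);  SG_post = 1 + (SG_pre−1)·V_pre/V_post
V_post = 38.4 − 4.7·(113/60) = 29.5483
SG_post = 1 + (1.048 − 1)·38.4/29.5483

1.0624


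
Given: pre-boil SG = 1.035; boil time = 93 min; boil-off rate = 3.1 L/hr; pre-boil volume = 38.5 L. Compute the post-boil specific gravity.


V_post = V_pre − rate·(t/60);  SG_post = 1 + (SG_pre−1)·V_pre/V_post
V_post = 38.5 − 3.1·(93/60) = 33.6950
SG_post = 1 + (1.035 − 1)·38.5/33.6950

1.0400


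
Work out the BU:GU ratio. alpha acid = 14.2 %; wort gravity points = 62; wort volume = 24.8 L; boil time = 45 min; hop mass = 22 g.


U = 1.65·0.000125^(GP/1000)·(1−e^(−0.04t))/4.15;  IBU = (α/100)·m·U·1000/V;  BU:GU = IBU/GP
U = 1.65·0.000125^(62/1000)·(1−e^(−0.04·45))/4.15 = 0.1901
IBU = (14.2/100)·22·0.1901·1000/24.8 = 23.9461
BU:GU = 23.9461/62

0.3862


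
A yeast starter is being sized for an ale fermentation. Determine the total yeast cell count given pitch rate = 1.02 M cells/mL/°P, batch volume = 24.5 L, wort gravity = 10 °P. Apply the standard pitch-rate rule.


cells (billions) = rate · V_L · °P
cells = 1.02 · 24.5 · 10

249.9000 billion cells


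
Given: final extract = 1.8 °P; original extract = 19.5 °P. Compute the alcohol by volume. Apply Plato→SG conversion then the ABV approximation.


SG = 259/(259 − P);  ABV = (OG − FG)·131.25
OG = 259/(259 − 19.5) = 1.0814
FG = 259/(259 − 1.8) = 1.0070
ABV = (1.0814 − 1.0070)·131.25

9.7678 % ABV


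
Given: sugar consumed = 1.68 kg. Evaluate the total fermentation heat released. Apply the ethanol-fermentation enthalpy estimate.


Q = m_sugar · 590 kJ/kg
Q = 1.68 · 590

991.2000 kJ


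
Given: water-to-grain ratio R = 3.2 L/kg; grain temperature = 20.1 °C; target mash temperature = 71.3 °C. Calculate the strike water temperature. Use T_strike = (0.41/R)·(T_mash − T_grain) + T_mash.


T_strike = (0.41/3.2)·(71.3 − 20.1) + 71.3

77.8600 °C


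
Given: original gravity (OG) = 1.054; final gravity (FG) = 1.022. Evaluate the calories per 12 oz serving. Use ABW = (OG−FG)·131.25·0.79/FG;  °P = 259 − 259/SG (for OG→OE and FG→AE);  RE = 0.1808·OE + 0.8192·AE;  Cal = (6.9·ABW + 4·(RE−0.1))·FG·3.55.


ABW = (1.054 − 1.022)·131.25·0.79/1.022 = 3.2466
OE = 259 − 259/1.054 = 13.2694 °P
AE = 259 − 259/1.022 = 5.5753 °P
RE = 0.1808·13.2694 + 0.8192·5.5753 = 6.9664 °P
Cal = (6.9·3.2466 + 4·(6.9664−0.1))·1.022·3.55

180.9229 kcal


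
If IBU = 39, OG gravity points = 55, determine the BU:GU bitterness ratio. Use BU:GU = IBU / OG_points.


BU:GU = 39 / 55

0.7091


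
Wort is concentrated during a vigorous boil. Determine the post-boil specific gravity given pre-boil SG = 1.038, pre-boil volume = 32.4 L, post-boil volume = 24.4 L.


SG_post = 1 + (SG_pre − 1)·V_pre/V_post
pts_pre = (1.038 − 1)·1000 = 38.0000
pts_post = 38.0000·32.4/24.4 = 50.4590
SG_post = 1 + 50.4590/1000

1.0505


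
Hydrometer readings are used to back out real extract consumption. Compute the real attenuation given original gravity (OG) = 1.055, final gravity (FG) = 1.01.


AA = (OG−FG)/(OG−1)·100;  RA = AA·0.8192
AA = (1.055 − 1.01)/(1.055 − 1)·100 = 81.8182
RA = 81.8182·0.8192

67.0255 %


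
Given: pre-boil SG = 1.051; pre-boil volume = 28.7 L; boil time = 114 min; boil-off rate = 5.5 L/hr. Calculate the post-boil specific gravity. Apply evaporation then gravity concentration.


V_post = V_pre − rate·(t/60);  SG_post = 1 + (SG_pre−1)·V_pre/V_post
V_post = 28.7 − 5.5·(114/60) = 18.2500
SG_post = 1 + (1.051 − 1)·28.7/18.2500

1.0802


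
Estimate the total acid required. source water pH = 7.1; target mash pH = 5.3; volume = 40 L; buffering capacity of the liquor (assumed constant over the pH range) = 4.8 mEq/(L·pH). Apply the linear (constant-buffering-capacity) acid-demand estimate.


acid = buffering capacity · (pH_source − pH_target) · V
acid = 4.8 · (7.1 − 5.3) · 40

345.6000 mEq


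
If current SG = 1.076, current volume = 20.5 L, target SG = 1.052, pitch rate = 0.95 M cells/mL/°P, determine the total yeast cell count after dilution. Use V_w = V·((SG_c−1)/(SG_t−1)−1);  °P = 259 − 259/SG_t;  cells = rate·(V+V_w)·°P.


V_w = 20.5·((1.076−1)/(1.052−1)−1) = 9.4615
V_final = 20.5 + 9.4615 = 29.9615
°P = 259 − 259/1.052 = 12.8023
cells = 0.95·29.9615·12.8023

364.3972 billion cells


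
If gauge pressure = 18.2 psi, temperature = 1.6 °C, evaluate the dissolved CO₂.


vols = (P + 14.695)·(0.01821 + 0.09011·e^(−0.04·T))
vols = (18.2 + 14.695)·(0.01821 + 0.09011·e^(−0.04·1.6))

3.3794 volumes


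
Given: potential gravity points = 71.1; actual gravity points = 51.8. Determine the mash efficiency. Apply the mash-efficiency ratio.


efficiency = actual / potential × 100
efficiency = 51.8 / 71.1 × 100

72.8551 %


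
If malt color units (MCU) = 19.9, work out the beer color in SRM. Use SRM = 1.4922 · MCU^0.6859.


SRM = 1.4922 · 19.9^0.6859

11.6067 SRM


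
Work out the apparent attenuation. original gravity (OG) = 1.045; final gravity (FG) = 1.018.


AA = (OG − FG)/(OG − 1) · 100
AA = (1.045 − 1.018)/(1.045 − 1) · 100

60.0000 %


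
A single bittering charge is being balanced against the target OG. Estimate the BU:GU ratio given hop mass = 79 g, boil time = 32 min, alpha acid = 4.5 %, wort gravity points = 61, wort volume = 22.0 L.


U = 1.65·0.000125^(GP/1000)·(1−e^(−0.04t))/4.15;  IBU = (α/100)·m·U·1000/V;  BU:GU = IBU/GP
U = 1.65·0.000125^(61/1000)·(1−e^(−0.04·32))/4.15 = 0.1659
IBU = (4.5/100)·79·0.1659·1000/22.0 = 26.8089
BU:GU = 26.8089/61

0.4395


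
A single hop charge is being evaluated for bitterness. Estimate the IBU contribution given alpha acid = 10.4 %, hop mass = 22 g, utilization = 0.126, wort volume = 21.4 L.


IBU = (α/100)·mass·U·1000 / V
IBU = (10.4/100)·22·0.126·1000 / 21.4

13.4714 IBU


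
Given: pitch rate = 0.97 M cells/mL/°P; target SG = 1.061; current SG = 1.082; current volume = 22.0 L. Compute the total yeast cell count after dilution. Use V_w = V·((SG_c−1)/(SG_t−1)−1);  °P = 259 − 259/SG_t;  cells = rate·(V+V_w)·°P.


V_w = 22.0·((1.082−1)/(1.061−1)−1) = 7.5738
V_final = 22.0 + 7.5738 = 29.5738
°P = 259 − 259/1.061 = 14.8907
cells = 0.97·29.5738·14.8907

427.1620 billion cells


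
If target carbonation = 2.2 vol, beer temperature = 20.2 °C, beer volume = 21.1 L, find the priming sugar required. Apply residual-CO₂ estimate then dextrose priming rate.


residual = 14.695·(0.01821 + 0.09011·e^(−0.04·T));  sugar = (target − residual)·4.0·V
residual = 14.695·(0.01821 + 0.09011·e^(−0.04·20.2)) = 0.8578
sugar = (2.2 − 0.8578)·4.0·21.1

113.2782 g


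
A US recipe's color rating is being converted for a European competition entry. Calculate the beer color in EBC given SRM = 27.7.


EBC = SRM · 1.97
EBC = 27.7 · 1.97

54.5690 EBC


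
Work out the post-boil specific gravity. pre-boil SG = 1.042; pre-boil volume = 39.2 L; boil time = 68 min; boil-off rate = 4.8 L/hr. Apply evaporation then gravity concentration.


V_post = V_pre − rate·(t/60);  SG_post = 1 + (SG_pre−1)·V_pre/V_post
V_post = 39.2 − 4.8·(68/60) = 33.7600
SG_post = 1 + (1.042 − 1)·39.2/33.7600

1.0488


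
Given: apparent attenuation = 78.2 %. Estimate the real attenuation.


RA = AA · 0.8192
RA = 78.2 · 0.8192

64.0614 %


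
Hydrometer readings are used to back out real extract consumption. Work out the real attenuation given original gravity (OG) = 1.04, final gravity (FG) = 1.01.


AA = (OG−FG)/(OG−1)·100;  RA = AA·0.8192
AA = (1.04 − 1.01)/(1.04 − 1)·100 = 75.0000
RA = 75.0000·0.8192

61.4400 %


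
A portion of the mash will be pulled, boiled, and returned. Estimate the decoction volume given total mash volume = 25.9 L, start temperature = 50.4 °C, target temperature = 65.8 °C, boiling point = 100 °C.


V_dec = V_total·(T_target − T_start)/(T_boil − T_start)
V_dec = 25.9·(65.8 − 50.4)/(100 − 50.4)

8.0415 L


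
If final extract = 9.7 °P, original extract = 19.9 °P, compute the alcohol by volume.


SG = 259/(259 − P);  ABV = (OG − FG)·131.25
OG = 259/(259 − 19.9) = 1.0832
FG = 259/(259 − 9.7) = 1.0389
ABV = (1.0832 − 1.0389)·131.25

5.8170 % ABV


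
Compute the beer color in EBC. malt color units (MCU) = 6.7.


SRM = 1.4922·MCU^0.6859;  EBC = SRM·1.97
SRM = 1.4922·6.7^0.6859 = 5.5009
EBC = 5.5009·1.97

10.8367 EBC


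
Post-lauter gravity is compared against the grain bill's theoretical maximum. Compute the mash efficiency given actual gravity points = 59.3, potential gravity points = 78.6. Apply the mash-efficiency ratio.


efficiency = actual / potential × 100
efficiency = 59.3 / 78.6 × 100

75.4453 %


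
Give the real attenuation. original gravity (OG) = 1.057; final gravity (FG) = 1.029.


AA = (OG−FG)/(OG−1)·100;  RA = AA·0.8192
AA = (1.057 − 1.029)/(1.057 − 1)·100 = 49.1228
RA = 49.1228·0.8192

40.2414 %


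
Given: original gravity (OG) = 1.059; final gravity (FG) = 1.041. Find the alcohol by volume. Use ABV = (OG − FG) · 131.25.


ABV = (1.059 − 1.041) · 131.25

2.3625 % ABV


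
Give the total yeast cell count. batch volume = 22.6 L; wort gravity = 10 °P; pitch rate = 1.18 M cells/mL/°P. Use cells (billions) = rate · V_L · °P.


cells = 1.18 · 22.6 · 10

266.6800 billion cells


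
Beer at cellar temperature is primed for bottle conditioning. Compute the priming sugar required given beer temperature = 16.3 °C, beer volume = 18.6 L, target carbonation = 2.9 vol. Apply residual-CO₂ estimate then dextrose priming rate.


residual = 14.695·(0.01821 + 0.09011·e^(−0.04·T));  sugar = (target − residual)·4.0·V
residual = 14.695·(0.01821 + 0.09011·e^(−0.04·16.3)) = 0.9575
sugar = (2.9 − 0.9575)·4.0·18.6

144.5227 g


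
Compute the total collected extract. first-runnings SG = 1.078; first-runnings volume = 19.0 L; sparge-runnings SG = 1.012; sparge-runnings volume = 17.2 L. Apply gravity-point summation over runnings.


total = Σ (SG_i − 1)·1000·V_i
first = (1.078 − 1)·1000·19.0 = 1482.0000
sparge = (1.012 − 1)·1000·17.2 = 206.4000
total = 1482.0000 + 206.4000

1688.4000 gravity·L


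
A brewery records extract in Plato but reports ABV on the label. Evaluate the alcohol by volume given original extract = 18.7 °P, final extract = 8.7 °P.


SG = 259/(259 − P);  ABV = (OG − FG)·131.25
OG = 259/(259 − 18.7) = 1.0778
FG = 259/(259 − 8.7) = 1.0348
ABV = (1.0778 − 1.0348)·131.25

5.6518 % ABV


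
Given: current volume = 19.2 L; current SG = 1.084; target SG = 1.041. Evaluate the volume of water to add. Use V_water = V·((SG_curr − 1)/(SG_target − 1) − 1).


V_water = 19.2·((1.084 − 1)/(1.041 − 1) − 1)

20.1366 L


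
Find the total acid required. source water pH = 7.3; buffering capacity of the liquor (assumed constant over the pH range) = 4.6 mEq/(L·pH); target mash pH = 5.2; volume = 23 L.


acid = buffering capacity · (pH_source − pH_target) · V
acid = 4.6 · (7.3 − 5.2) · 23

222.1800 mEq


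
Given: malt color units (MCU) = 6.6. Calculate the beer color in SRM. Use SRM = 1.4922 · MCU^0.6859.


SRM = 1.4922 · 6.6^0.6859

5.4444 SRM


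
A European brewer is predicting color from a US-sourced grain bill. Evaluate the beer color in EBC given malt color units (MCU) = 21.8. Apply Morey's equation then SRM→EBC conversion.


SRM = 1.4922·MCU^0.6859;  EBC = SRM·1.97
SRM = 1.4922·21.8^0.6859 = 12.3559
EBC = 12.3559·1.97

24.3411 EBC


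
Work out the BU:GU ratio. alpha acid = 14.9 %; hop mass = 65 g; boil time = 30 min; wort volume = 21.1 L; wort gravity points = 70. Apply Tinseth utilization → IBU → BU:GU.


U = 1.65·0.000125^(GP/1000)·(1−e^(−0.04t))/4.15;  IBU = (α/100)·m·U·1000/V;  BU:GU = IBU/GP
U = 1.65·0.000125^(70/1000)·(1−e^(−0.04·30))/4.15 = 0.1481
IBU = (14.9/100)·65·0.1481·1000/21.1 = 67.9819
BU:GU = 67.9819/70

0.9712


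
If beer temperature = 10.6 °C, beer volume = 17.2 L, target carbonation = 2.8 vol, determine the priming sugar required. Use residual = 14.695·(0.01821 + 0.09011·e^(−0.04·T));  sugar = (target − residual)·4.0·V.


residual = 14.695·(0.01821 + 0.09011·e^(−0.04·10.6)) = 1.1342
sugar = (2.8 − 1.1342)·4.0·17.2

114.6096 g


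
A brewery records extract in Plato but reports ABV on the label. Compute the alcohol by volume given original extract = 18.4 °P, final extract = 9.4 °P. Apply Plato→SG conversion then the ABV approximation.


SG = 259/(259 − P);  ABV = (OG − FG)·131.25
OG = 259/(259 − 18.4) = 1.0765
FG = 259/(259 − 9.4) = 1.0377
ABV = (1.0765 − 1.0377)·131.25

5.0945 % ABV


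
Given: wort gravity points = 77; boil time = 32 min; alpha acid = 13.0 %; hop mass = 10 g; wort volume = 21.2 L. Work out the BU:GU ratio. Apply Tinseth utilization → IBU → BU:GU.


U = 1.65·0.000125^(GP/1000)·(1−e^(−0.04t))/4.15;  IBU = (α/100)·m·U·1000/V;  BU:GU = IBU/GP
U = 1.65·0.000125^(77/1000)·(1−e^(−0.04·32))/4.15 = 0.1437
IBU = (13.0/100)·10·0.1437·1000/21.2 = 8.8109
BU:GU = 8.8109/77

0.1144


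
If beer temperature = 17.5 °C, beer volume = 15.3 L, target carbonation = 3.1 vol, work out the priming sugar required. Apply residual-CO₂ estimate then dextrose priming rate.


residual = 14.695·(0.01821 + 0.09011·e^(−0.04·T));  sugar = (target − residual)·4.0·V
residual = 14.695·(0.01821 + 0.09011·e^(−0.04·17.5)) = 0.9252
sugar = (3.1 − 0.9252)·4.0·15.3

133.1004 g


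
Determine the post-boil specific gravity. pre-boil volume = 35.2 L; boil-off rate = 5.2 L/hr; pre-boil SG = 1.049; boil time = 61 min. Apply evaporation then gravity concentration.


V_post = V_pre − rate·(t/60);  SG_post = 1 + (SG_pre−1)·V_pre/V_post
V_post = 35.2 − 5.2·(61/60) = 29.9133
SG_post = 1 + (1.049 − 1)·35.2/29.9133

1.0577


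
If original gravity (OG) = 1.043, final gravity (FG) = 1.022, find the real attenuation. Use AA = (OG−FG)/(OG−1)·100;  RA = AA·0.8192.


AA = (1.043 − 1.022)/(1.043 − 1)·100 = 48.8372
RA = 48.8372·0.8192

40.0074 %


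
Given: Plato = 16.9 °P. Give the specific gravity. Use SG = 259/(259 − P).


SG = 259/(259 − 16.9)

1.0698


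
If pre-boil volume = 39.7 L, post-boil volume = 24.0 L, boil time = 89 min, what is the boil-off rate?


rate = (V_pre − V_post) / (t_min/60)
rate = (39.7 − 24.0) / (89/60)

10.5843 L/hr


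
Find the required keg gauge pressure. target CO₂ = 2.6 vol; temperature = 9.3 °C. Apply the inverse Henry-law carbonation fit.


psi = vols/(0.01821 + 0.09011·e^(−0.04·T)) − 14.695
psi = 2.6/(0.01821 + 0.09011·e^(−0.04·9.3)) − 14.695

17.6724 psi


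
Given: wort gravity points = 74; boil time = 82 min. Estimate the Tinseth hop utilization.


U = 1.65·0.000125^(GP/1000) · (1 − e^(−0.04·t))/4.15
bigness = 1.65·0.000125^(74/1000) = 0.8485
boil_factor = (1 − e^(−0.04·82))/4.15 = 0.2319
U = 0.8485 · 0.2319

0.1968


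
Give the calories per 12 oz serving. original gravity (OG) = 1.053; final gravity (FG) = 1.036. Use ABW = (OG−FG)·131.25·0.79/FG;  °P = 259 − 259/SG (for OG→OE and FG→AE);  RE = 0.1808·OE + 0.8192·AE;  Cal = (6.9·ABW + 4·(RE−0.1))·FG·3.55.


ABW = (1.053 − 1.036)·131.25·0.79/1.036 = 1.7014
OE = 259 − 259/1.053 = 13.0361 °P
AE = 259 − 259/1.036 = 9.0000 °P
RE = 0.1808·13.0361 + 0.8192·9.0000 = 9.7297 °P
Cal = (6.9·1.7014 + 4·(9.7297−0.1))·1.036·3.55

184.8418 kcal


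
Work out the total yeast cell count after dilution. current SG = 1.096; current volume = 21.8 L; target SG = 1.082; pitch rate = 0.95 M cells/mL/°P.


V_w = V·((SG_c−1)/(SG_t−1)−1);  °P = 259 − 259/SG_t;  cells = rate·(V+V_w)·°P
V_w = 21.8·((1.096−1)/(1.082−1)−1) = 3.7220
V_final = 21.8 + 3.7220 = 25.5220
°P = 259 − 259/1.082 = 19.6285
cells = 0.95·25.5220·19.6285

475.9089 billion cells


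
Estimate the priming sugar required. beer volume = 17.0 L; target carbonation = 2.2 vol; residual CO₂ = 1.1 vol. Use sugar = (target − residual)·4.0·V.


sugar = (2.2 − 1.1)·4.0·17.0

74.8000 g


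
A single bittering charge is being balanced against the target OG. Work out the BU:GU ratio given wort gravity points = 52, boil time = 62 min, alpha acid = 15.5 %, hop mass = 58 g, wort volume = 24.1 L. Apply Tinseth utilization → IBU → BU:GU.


U = 1.65·0.000125^(GP/1000)·(1−e^(−0.04t))/4.15;  IBU = (α/100)·m·U·1000/V;  BU:GU = IBU/GP
U = 1.65·0.000125^(52/1000)·(1−e^(−0.04·62))/4.15 = 0.2283
IBU = (15.5/100)·58·0.2283·1000/24.1 = 85.1599
BU:GU = 85.1599/52

1.6377


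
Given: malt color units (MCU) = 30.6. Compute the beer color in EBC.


SRM = 1.4922·MCU^0.6859;  EBC = SRM·1.97
SRM = 1.4922·30.6^0.6859 = 15.5913
EBC = 15.5913·1.97

30.7149 EBC
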